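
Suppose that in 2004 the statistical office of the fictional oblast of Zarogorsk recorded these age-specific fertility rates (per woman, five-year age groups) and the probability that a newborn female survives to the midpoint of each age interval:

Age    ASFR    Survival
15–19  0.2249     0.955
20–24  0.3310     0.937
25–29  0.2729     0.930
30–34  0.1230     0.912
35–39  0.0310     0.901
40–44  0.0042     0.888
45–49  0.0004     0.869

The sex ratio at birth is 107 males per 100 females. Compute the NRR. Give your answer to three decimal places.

Proportion female at birth = 100 / (100 + 107) = 0.48309.
Survival-weighted fertility by age (5·fₓ·Sₓ):
  15–19: 5 × 0.2249 × 0.955 = 1.07390
  20–24: 5 × 0.3310 × 0.937 = 1.55074
  25–29: 5 × 0.2729 × 0.930 = 1.26899
  30–34: 5 × 0.1230 × 0.912 = 0.56088
  35–39: 5 × 0.0310 × 0.901 = 0.13966
  40–44: 5 × 0.0042 × 0.888 = 0.01865
  45–49: 5 × 0.0004 × 0.869 = 0.00174
Sum = 4.61456
NRR = 0.48309 × 4.61456 = 2.22925

2.229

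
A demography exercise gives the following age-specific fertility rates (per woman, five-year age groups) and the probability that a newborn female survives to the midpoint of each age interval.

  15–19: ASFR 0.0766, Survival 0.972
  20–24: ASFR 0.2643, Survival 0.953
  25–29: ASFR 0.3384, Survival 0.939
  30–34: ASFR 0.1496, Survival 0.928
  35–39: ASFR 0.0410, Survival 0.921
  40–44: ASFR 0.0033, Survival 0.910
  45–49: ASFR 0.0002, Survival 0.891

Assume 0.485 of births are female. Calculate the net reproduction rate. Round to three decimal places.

Proportion female at birth = 0.485.
Per-age-group product (5 × ASFR × survival probability):
  15–19: 5 × 0.0766 × 0.972 = 0.37228
  20–24: 5 × 0.2643 × 0.953 = 1.25939
  25–29: 5 × 0.3384 × 0.939 = 1.58879
  30–34: 5 × 0.1496 × 0.928 = 0.69414
  35–39: 5 × 0.0410 × 0.921 = 0.18881
  40–44: 5 × 0.0033 × 0.910 = 0.01502
  45–49: 5 × 0.0002 × 0.891 = 0.00089
Sum = 4.11932
NRR = 0.485 × 4.11932 = 1.99787
With NRR above 1 the population is above replacement fertility.

1.998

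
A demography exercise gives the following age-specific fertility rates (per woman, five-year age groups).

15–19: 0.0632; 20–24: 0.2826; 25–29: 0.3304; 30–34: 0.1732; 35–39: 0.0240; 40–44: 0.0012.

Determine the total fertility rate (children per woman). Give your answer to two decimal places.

Sum of ASFRs = 0.0632 + 0.2826 + 0.3304 + 0.1732 + 0.0240 + 0.0012 = 0.8746
TFR = 5 × 0.8746 = 4.373

4.37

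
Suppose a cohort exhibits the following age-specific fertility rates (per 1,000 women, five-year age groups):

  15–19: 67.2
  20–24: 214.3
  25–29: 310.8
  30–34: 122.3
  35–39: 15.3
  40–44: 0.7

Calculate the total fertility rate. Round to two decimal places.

3.65

Sum of ASFRs = 67.2 + 214.3 + 310.8 + 122.3 + 15.3 + 0.7 = 730.6
TFR = 5 × 730.6 / 1000 = 3.653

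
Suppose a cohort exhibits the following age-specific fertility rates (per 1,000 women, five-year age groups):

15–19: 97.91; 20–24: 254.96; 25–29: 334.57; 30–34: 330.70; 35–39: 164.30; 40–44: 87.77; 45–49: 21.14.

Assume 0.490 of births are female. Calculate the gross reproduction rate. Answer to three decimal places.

3.164

Proportion female at birth = 0.490.
Sum of ASFRs = 97.91 + 254.96 + 334.57 + 330.70 + 164.30 + 87.77 + 21.14 = 1291.35
TFR = 5 × 1291.35 / 1000 = 6.45675
GRR = 0.490 × 6.45675 = 3.16381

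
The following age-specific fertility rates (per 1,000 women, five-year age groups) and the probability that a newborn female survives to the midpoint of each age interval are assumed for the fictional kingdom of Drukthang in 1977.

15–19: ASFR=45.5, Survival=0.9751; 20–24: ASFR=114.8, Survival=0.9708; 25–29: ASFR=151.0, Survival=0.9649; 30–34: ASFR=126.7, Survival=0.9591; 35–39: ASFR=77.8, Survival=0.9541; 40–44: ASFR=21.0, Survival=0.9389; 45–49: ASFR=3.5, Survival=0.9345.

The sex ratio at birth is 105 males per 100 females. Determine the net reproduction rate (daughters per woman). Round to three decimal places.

Proportion female at birth = 100 / (100 + 105) = 0.48780.
Survival-weighted fertility by age (5·fₓ·Sₓ):
  15–19: 5 × 45.5/1000 × 0.9751 = 0.22184
  20–24: 5 × 114.8/1000 × 0.9708 = 0.55724
  25–29: 5 × 151.0/1000 × 0.9649 = 0.72850
  30–34: 5 × 126.7/1000 × 0.9591 = 0.60759
  35–39: 5 × 77.8/1000 × 0.9541 = 0.37114
  40–44: 5 × 21.0/1000 × 0.9389 = 0.09858
  45–49: 5 × 3.5/1000 × 0.9345 = 0.01635
Sum = 2.60124
NRR = 0.48780 × 2.60124 = 1.26888

1.269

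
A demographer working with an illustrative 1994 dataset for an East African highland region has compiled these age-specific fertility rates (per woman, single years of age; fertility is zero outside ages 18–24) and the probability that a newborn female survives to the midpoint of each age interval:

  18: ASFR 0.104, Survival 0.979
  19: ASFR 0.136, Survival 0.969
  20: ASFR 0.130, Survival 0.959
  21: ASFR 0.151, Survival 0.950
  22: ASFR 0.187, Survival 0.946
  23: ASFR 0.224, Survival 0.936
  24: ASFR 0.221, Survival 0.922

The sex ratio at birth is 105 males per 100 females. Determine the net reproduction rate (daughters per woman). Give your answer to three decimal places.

Proportion female at birth = 100 / (100 + 105) = 0.48780.
Each age group contributes 1 × ASFR × survival:
  18: 1 × 0.104 × 0.979 = 0.10182
  19: 1 × 0.136 × 0.969 = 0.13178
  20: 1 × 0.130 × 0.959 = 0.12467
  21: 1 × 0.151 × 0.950 = 0.14345
  22: 1 × 0.187 × 0.946 = 0.17690
  23: 1 × 0.224 × 0.936 = 0.20966
  24: 1 × 0.221 × 0.922 = 0.20376
Sum = 1.09204
NRR = 0.48780 × 1.09204 = 0.53270

0.533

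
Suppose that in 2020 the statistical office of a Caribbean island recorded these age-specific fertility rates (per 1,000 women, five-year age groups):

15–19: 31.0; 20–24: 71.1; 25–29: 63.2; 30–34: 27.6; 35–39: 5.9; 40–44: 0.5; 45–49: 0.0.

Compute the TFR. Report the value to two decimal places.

1.00

Sum of ASFRs = 31.0 + 71.1 + 63.2 + 27.6 + 5.9 + 0.5 + 0.0 = 199.3
TFR = 5 × 199.3 / 1000 = 0.9965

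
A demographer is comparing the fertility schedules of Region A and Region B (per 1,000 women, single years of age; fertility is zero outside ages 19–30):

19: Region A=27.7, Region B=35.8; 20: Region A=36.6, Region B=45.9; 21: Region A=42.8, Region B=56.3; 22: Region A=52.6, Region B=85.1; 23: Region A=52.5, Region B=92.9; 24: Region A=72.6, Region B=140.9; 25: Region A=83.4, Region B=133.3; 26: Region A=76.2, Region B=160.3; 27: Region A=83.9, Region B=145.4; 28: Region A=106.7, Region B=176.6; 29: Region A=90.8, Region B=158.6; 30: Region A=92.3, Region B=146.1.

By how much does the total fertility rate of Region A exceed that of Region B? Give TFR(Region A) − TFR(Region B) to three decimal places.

Region A:
  Sum of ASFRs = 27.7 + 36.6 + 42.8 + 52.6 + 52.5 + 72.6 + 83.4 + 76.2 + 83.9 + 106.7 + 90.8 + 92.3 = 818.1
  TFR = 818.1 / 1000 = 0.8181
Region B:
  Sum of ASFRs = 35.8 + 45.9 + 56.3 + 85.1 + 92.9 + 140.9 + 133.3 + 160.3 + 145.4 + 176.6 + 158.6 + 146.1 = 1377.2
  TFR = 1377.2 / 1000 = 1.3772
Difference = 0.8181 − 1.3772 = -0.5591

-0.559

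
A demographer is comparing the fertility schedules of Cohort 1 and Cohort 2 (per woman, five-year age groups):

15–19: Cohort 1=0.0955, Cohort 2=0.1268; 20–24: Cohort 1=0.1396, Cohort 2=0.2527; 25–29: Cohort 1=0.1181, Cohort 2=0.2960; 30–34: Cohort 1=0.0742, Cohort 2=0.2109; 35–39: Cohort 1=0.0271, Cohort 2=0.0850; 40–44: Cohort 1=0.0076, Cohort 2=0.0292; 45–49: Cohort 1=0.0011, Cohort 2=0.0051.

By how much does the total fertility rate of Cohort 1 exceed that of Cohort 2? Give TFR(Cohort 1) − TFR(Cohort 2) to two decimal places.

Cohort 1:
  Sum of ASFRs = 0.0955 + 0.1396 + 0.1181 + 0.0742 + 0.0271 + 0.0076 + 0.0011 = 0.4632
  TFR = 5 × 0.4632 = 2.316
Cohort 2:
  Sum of ASFRs = 0.1268 + 0.2527 + 0.2960 + 0.2109 + 0.0850 + 0.0292 + 0.0051 = 1.0057
  TFR = 5 × 1.0057 = 5.0285
Difference = 2.316 − 5.0285 = -2.7125

-2.71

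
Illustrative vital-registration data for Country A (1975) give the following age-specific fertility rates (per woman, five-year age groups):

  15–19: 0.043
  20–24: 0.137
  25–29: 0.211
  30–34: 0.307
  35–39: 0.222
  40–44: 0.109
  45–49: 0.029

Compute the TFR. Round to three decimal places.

Sum of ASFRs = 0.043 + 0.137 + 0.211 + 0.307 + 0.222 + 0.109 + 0.029 = 1.058
TFR = 5 × 1.058 = 5.29

5.290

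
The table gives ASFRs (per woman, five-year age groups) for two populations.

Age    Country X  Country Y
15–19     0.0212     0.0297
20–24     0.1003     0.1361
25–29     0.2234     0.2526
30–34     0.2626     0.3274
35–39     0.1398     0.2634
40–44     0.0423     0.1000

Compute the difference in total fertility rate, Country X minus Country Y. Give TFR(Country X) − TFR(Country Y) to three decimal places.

Country X:
  Sum of ASFRs = 0.0212 + 0.1003 + 0.2234 + 0.2626 + 0.1398 + 0.0423 = 0.7896
  TFR = 5 × 0.7896 = 3.948
Country Y:
  Sum of ASFRs = 0.0297 + 0.1361 + 0.2526 + 0.3274 + 0.2634 + 0.1000 = 1.1092
  TFR = 5 × 1.1092 = 5.546
Difference = 3.948 − 5.546 = -1.598

-1.598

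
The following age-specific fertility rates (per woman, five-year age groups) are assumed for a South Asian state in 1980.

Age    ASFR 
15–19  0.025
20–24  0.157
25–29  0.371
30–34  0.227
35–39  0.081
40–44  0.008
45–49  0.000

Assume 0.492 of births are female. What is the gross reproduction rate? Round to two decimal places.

Proportion female at birth = 0.492.
Sum of ASFRs = 0.025 + 0.157 + 0.371 + 0.227 + 0.081 + 0.008 + 0.000 = 0.869
TFR = 5 × 0.869 = 4.345
GRR = 0.492 × 4.345 = 2.13774

2.14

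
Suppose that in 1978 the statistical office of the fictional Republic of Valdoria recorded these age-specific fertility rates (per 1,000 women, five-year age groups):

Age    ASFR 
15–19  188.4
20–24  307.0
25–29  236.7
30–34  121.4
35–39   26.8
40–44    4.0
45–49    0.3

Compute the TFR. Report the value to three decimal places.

4.423

Sum of ASFRs = 188.4 + 307.0 + 236.7 + 121.4 + 26.8 + 4.0 + 0.3 = 884.6
TFR = 5 × 884.6 / 1000 = 4.423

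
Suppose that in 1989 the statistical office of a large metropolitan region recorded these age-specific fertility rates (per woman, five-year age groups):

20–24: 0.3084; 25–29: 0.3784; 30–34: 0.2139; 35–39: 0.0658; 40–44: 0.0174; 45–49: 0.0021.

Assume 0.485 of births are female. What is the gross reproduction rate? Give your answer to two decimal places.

Proportion female at birth = 0.485.
Sum of ASFRs = 0.3084 + 0.3784 + 0.2139 + 0.0658 + 0.0174 + 0.0021 = 0.9860
TFR = 5 × 0.9860 = 4.93
GRR = 0.485 × 4.93 = 2.39105

2.39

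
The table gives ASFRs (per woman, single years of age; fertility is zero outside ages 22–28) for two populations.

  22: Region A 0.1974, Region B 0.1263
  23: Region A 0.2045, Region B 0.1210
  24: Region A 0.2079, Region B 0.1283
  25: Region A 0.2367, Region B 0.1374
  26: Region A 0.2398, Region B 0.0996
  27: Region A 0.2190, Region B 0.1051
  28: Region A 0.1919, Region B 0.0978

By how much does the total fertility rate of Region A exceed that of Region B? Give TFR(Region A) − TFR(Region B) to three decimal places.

0.682

Region A:
  Sum of ASFRs = 0.1974 + 0.2045 + 0.2079 + 0.2367 + 0.2398 + 0.2190 + 0.1919 = 1.4972
  TFR = 1.4972
Region B:
  Sum of ASFRs = 0.1263 + 0.1210 + 0.1283 + 0.1374 + 0.0996 + 0.1051 + 0.0978 = 0.8155
  TFR = 0.8155
Difference = 1.4972 − 0.8155 = 0.6817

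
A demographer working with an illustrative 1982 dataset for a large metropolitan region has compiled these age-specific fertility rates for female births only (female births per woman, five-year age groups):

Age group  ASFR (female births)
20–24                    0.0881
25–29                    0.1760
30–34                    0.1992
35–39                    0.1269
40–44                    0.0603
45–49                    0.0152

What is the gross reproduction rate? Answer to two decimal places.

Sum of female ASFRs = 0.0881 + 0.1760 + 0.1992 + 0.1269 + 0.0603 + 0.0152 = 0.6657
GRR = 5 × 0.6657 = 3.3285

3.33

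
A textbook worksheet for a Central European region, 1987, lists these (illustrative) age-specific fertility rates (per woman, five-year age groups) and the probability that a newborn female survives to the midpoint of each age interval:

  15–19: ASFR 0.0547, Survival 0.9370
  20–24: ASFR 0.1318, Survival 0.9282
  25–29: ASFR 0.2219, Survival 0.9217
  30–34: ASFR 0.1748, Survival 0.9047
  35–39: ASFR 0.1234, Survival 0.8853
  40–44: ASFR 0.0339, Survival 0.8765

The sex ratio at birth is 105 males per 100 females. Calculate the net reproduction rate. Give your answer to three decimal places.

Proportion female at birth = 100 / (100 + 105) = 0.48780.
Each age group contributes 5 × ASFR × survival:
  15–19: 5 × 0.0547 × 0.9370 = 0.25627
  20–24: 5 × 0.1318 × 0.9282 = 0.61168
  25–29: 5 × 0.2219 × 0.9217 = 1.02263
  30–34: 5 × 0.1748 × 0.9047 = 0.79071
  35–39: 5 × 0.1234 × 0.8853 = 0.54623
  40–44: 5 × 0.0339 × 0.8765 = 0.14857
Sum = 3.37609
NRR = 0.48780 × 3.37609 = 1.64686
An NRR exceeding 1 indicates intrinsic growth under these rates.

1.647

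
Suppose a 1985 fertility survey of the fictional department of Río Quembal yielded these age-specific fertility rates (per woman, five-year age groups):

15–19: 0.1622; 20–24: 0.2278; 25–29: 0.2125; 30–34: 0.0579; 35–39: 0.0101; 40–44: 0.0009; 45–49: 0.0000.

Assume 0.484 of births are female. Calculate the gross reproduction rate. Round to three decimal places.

Proportion female at birth = 0.484.
Sum of ASFRs = 0.1622 + 0.2278 + 0.2125 + 0.0579 + 0.0101 + 0.0009 + 0.0000 = 0.6714
TFR = 5 × 0.6714 = 3.357
GRR = 0.484 × 3.357 = 1.62479

1.625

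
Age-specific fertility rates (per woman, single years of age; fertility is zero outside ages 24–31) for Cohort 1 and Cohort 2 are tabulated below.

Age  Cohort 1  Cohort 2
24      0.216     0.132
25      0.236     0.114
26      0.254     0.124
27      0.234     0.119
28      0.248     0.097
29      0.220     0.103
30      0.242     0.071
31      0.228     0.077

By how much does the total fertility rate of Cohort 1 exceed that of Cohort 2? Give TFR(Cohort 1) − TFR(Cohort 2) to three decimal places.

Cohort 1:
  Sum of ASFRs = 0.216 + 0.236 + 0.254 + 0.234 + 0.248 + 0.220 + 0.242 + 0.228 = 1.878
  TFR = 1.878
Cohort 2:
  Sum of ASFRs = 0.132 + 0.114 + 0.124 + 0.119 + 0.097 + 0.103 + 0.071 + 0.077 = 0.837
  TFR = 0.837
Difference = 1.878 − 0.837 = 1.041

1.041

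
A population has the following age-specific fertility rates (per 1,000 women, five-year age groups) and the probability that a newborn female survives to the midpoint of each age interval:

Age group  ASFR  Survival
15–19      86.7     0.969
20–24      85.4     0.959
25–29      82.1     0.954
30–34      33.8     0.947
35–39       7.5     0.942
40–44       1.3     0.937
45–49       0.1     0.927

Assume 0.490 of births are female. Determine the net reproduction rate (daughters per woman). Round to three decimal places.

0.697

Proportion female at birth = 0.490.
Weighting each age-specific rate by interval width and survival:
  15–19: 5 × 86.7/1000 × 0.969 = 0.42006
  20–24: 5 × 85.4/1000 × 0.959 = 0.40949
  25–29: 5 × 82.1/1000 × 0.954 = 0.39162
  30–34: 5 × 33.8/1000 × 0.947 = 0.16004
  35–39: 5 × 7.5/1000 × 0.942 = 0.03533
  40–44: 5 × 1.3/1000 × 0.937 = 0.00609
  45–49: 5 × 0.1/1000 × 0.927 = 0.00046
Sum = 1.42309
NRR = 0.490 × 1.42309 = 0.69731
NRR < 1, so the cohort does not fully replace itself.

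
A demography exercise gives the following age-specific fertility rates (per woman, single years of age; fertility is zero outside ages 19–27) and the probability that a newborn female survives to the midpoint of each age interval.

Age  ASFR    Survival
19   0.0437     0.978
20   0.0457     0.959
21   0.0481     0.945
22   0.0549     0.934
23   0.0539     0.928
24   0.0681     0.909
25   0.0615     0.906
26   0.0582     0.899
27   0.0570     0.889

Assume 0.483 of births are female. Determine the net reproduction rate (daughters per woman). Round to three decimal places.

Proportion female at birth = 0.483.
Each age group contributes 1 × ASFR × survival:
  19: 1 × 0.0437 × 0.978 = 0.04274
  20: 1 × 0.0457 × 0.959 = 0.04383
  21: 1 × 0.0481 × 0.945 = 0.04545
  22: 1 × 0.0549 × 0.934 = 0.05128
  23: 1 × 0.0539 × 0.928 = 0.05002
  24: 1 × 0.0681 × 0.909 = 0.06190
  25: 1 × 0.0615 × 0.906 = 0.05572
  26: 1 × 0.0582 × 0.899 = 0.05232
  27: 1 × 0.0570 × 0.889 = 0.05067
Sum = 0.45393
NRR = 0.483 × 0.45393 = 0.21925
NRR < 1, so the cohort does not fully replace itself.

0.219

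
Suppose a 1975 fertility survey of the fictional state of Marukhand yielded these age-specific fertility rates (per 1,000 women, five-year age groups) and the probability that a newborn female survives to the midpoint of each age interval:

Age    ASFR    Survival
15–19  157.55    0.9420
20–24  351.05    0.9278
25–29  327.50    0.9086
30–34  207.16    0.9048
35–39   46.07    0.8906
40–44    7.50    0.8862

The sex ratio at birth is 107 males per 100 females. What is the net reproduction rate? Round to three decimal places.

Proportion female at birth = 100 / (100 + 107) = 0.48309.
Each age group contributes 5 × ASFR × survival:
  15–19: 5 × 157.55/1000 × 0.9420 = 0.74206
  20–24: 5 × 351.05/1000 × 0.9278 = 1.62852
  25–29: 5 × 327.50/1000 × 0.9086 = 1.48783
  30–34: 5 × 207.16/1000 × 0.9048 = 0.93719
  35–39: 5 × 46.07/1000 × 0.8906 = 0.20515
  40–44: 5 × 7.50/1000 × 0.8862 = 0.03323
Sum = 5.03398
NRR = 0.48309 × 5.03398 = 2.43187
With NRR above 1 the population is above replacement fertility.

2.432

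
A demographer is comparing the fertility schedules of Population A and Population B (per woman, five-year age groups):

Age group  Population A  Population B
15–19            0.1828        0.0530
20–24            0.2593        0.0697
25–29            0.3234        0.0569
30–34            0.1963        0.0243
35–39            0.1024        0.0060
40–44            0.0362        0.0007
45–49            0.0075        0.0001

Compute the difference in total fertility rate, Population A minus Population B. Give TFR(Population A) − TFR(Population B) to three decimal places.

Population A:
  Sum of ASFRs = 0.1828 + 0.2593 + 0.3234 + 0.1963 + 0.1024 + 0.0362 + 0.0075 = 1.1079
  TFR = 5 × 1.1079 = 5.5395
Population B:
  Sum of ASFRs = 0.0530 + 0.0697 + 0.0569 + 0.0243 + 0.0060 + 0.0007 + 0.0001 = 0.2107
  TFR = 5 × 0.2107 = 1.0535
Difference = 5.5395 − 1.0535 = 4.486

4.486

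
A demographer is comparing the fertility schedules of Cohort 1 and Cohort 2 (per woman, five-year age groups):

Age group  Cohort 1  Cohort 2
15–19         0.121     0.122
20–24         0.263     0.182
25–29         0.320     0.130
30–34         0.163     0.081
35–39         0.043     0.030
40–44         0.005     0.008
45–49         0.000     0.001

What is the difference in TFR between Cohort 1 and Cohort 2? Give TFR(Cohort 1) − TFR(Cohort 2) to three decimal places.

1.805

Cohort 1:
  Sum of ASFRs = 0.121 + 0.263 + 0.320 + 0.163 + 0.043 + 0.005 + 0.000 = 0.915
  TFR = 5 × 0.915 = 4.575
Cohort 2:
  Sum of ASFRs = 0.122 + 0.182 + 0.130 + 0.081 + 0.030 + 0.008 + 0.001 = 0.554
  TFR = 5 × 0.554 = 2.77
Difference = 4.575 − 2.77 = 1.805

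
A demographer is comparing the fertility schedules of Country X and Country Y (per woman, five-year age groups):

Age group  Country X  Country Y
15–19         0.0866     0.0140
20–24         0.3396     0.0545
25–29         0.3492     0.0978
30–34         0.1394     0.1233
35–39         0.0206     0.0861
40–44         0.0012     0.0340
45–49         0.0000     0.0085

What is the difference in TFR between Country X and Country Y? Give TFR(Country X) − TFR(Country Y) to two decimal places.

2.59

Country X:
  Sum of ASFRs = 0.0866 + 0.3396 + 0.3492 + 0.1394 + 0.0206 + 0.0012 + 0.0000 = 0.9366
  TFR = 5 × 0.9366 = 4.683
Country Y:
  Sum of ASFRs = 0.0140 + 0.0545 + 0.0978 + 0.1233 + 0.0861 + 0.0340 + 0.0085 = 0.4182
  TFR = 5 × 0.4182 = 2.091
Difference = 4.683 − 2.091 = 2.592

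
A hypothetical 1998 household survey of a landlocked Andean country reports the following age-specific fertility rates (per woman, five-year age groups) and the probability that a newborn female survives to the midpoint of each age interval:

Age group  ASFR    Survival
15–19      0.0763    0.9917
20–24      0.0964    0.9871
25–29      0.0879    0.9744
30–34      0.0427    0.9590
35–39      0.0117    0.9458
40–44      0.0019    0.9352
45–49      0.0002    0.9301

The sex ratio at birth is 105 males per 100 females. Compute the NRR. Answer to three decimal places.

0.757

Proportion female at birth = 100 / (100 + 105) = 0.48780.
Each age group contributes 5 × ASFR × survival:
  15–19: 5 × 0.0763 × 0.9917 = 0.37833
  20–24: 5 × 0.0964 × 0.9871 = 0.47578
  25–29: 5 × 0.0879 × 0.9744 = 0.42825
  30–34: 5 × 0.0427 × 0.9590 = 0.20475
  35–39: 5 × 0.0117 × 0.9458 = 0.05533
  40–44: 5 × 0.0019 × 0.9352 = 0.00888
  45–49: 5 × 0.0002 × 0.9301 = 0.00093
Sum = 1.55225
NRR = 0.48780 × 1.55225 = 0.75719
NRR < 1, so the cohort does not fully replace itself.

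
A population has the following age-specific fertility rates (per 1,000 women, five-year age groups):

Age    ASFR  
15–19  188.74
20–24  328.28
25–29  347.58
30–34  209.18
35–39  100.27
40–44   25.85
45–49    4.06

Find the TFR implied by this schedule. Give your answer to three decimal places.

Sum of ASFRs = 188.74 + 328.28 + 347.58 + 209.18 + 100.27 + 25.85 + 4.06 = 1203.96
TFR = 5 × 1203.96 / 1000 = 6.0198

6.020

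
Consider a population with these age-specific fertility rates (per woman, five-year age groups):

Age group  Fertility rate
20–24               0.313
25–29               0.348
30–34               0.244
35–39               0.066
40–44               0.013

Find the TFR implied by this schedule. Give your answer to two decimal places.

4.92

Sum of ASFRs = 0.313 + 0.348 + 0.244 + 0.066 + 0.013 = 0.984
TFR = 5 × 0.984 = 4.92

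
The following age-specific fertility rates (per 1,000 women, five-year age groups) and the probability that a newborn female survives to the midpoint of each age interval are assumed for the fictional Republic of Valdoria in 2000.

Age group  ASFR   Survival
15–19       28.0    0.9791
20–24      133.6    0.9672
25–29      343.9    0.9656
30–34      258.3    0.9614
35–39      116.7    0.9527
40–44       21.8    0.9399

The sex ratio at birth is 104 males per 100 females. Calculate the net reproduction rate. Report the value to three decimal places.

2.129

Proportion female at birth = 100 / (100 + 104) = 0.49020.
Weighting each age-specific rate by interval width and survival:
  15–19: 5 × 28.0/1000 × 0.9791 = 0.13707
  20–24: 5 × 133.6/1000 × 0.9672 = 0.64609
  25–29: 5 × 343.9/1000 × 0.9656 = 1.66035
  30–34: 5 × 258.3/1000 × 0.9614 = 1.24165
  35–39: 5 × 116.7/1000 × 0.9527 = 0.55590
  40–44: 5 × 21.8/1000 × 0.9399 = 0.10245
Sum = 4.34351
NRR = 0.49020 × 4.34351 = 2.12919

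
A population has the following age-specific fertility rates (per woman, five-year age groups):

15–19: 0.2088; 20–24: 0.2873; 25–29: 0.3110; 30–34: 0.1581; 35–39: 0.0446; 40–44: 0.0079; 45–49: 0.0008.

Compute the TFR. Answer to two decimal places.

Sum of ASFRs = 0.2088 + 0.2873 + 0.3110 + 0.1581 + 0.0446 + 0.0079 + 0.0008 = 1.0185
TFR = 5 × 1.0185 = 5.0925

5.09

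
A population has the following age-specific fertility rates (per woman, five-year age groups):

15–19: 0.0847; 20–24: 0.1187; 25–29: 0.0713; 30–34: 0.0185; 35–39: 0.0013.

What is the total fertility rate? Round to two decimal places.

1.47

Sum of ASFRs = 0.0847 + 0.1187 + 0.0713 + 0.0185 + 0.0013 = 0.2945
TFR = 5 × 0.2945 = 1.4725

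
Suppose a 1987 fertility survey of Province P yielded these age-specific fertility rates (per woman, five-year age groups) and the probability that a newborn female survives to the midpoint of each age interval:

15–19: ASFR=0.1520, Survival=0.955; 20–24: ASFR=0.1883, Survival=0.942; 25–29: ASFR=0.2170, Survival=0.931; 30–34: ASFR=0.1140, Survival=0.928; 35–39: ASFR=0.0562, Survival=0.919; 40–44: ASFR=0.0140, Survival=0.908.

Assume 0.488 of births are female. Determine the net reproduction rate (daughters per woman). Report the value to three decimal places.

Proportion female at birth = 0.488.
Per-age-group product (5 × ASFR × survival probability):
  15–19: 5 × 0.1520 × 0.955 = 0.72580
  20–24: 5 × 0.1883 × 0.942 = 0.88689
  25–29: 5 × 0.2170 × 0.931 = 1.01014
  30–34: 5 × 0.1140 × 0.928 = 0.52896
  35–39: 5 × 0.0562 × 0.919 = 0.25824
  40–44: 5 × 0.0140 × 0.908 = 0.06356
Sum = 3.47359
NRR = 0.488 × 3.47359 = 1.69511

1.695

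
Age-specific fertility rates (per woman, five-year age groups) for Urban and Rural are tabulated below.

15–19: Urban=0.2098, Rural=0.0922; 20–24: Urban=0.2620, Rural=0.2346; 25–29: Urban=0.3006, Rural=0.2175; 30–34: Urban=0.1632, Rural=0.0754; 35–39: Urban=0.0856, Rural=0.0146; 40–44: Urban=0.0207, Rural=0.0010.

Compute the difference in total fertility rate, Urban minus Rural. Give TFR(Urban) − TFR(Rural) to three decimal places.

2.033

Urban:
  Sum of ASFRs = 0.2098 + 0.2620 + 0.3006 + 0.1632 + 0.0856 + 0.0207 = 1.0419
  TFR = 5 × 1.0419 = 5.2095
Rural:
  Sum of ASFRs = 0.0922 + 0.2346 + 0.2175 + 0.0754 + 0.0146 + 0.0010 = 0.6353
  TFR = 5 × 0.6353 = 3.1765
Difference = 5.2095 − 3.1765 = 2.033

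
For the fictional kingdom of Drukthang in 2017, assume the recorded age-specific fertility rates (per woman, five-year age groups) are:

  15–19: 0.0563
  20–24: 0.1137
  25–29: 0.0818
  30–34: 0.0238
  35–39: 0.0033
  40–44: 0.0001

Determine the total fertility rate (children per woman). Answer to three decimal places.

Sum of ASFRs = 0.0563 + 0.1137 + 0.0818 + 0.0238 + 0.0033 + 0.0001 = 0.2790
TFR = 5 × 0.2790 = 1.395

1.395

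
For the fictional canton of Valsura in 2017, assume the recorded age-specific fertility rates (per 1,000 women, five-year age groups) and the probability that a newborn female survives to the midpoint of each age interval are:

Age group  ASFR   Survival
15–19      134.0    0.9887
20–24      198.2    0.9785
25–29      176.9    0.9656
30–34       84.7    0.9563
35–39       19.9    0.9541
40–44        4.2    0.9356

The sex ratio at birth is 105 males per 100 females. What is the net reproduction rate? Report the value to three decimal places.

Proportion female at birth = 100 / (100 + 105) = 0.48780.
Each age group contributes 5 × ASFR × survival:
  15–19: 5 × 134.0/1000 × 0.9887 = 0.66243
  20–24: 5 × 198.2/1000 × 0.9785 = 0.96969
  25–29: 5 × 176.9/1000 × 0.9656 = 0.85407
  30–34: 5 × 84.7/1000 × 0.9563 = 0.40499
  35–39: 5 × 19.9/1000 × 0.9541 = 0.09493
  40–44: 5 × 4.2/1000 × 0.9356 = 0.01965
Sum = 3.00576
NRR = 0.48780 × 3.00576 = 1.46621

1.466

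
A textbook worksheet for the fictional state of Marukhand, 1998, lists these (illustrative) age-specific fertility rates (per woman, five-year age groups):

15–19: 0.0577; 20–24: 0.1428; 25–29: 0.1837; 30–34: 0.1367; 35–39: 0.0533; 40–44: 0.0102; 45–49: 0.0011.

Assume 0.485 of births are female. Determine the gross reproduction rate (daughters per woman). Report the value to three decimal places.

1.420

Proportion female at birth = 0.485.
Sum of ASFRs = 0.0577 + 0.1428 + 0.1837 + 0.1367 + 0.0533 + 0.0102 + 0.0011 = 0.5855
TFR = 5 × 0.5855 = 2.9275
GRR = 0.485 × 2.9275 = 1.41984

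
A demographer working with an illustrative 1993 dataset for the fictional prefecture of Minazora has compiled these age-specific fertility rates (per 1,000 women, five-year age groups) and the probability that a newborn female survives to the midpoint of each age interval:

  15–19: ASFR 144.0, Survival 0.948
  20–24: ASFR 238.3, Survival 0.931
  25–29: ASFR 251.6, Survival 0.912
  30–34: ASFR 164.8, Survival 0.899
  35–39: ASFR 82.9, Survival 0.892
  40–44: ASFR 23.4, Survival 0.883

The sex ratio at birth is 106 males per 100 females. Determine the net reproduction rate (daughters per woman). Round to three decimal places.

2.016

Proportion female at birth = 100 / (100 + 106) = 0.48544.
Each age group contributes 5 × ASFR × survival:
  15–19: 5 × 144.0/1000 × 0.948 = 0.68256
  20–24: 5 × 238.3/1000 × 0.931 = 1.10929
  25–29: 5 × 251.6/1000 × 0.912 = 1.14730
  30–34: 5 × 164.8/1000 × 0.899 = 0.74078
  35–39: 5 × 82.9/1000 × 0.892 = 0.36973
  40–44: 5 × 23.4/1000 × 0.883 = 0.10331
Sum = 4.15297
NRR = 0.48544 × 4.15297 = 2.01602
NRR > 1, so each generation more than replaces itself.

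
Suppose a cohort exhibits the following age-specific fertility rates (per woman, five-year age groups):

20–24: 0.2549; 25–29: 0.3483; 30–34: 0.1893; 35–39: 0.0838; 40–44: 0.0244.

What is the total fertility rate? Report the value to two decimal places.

4.50

Sum of ASFRs = 0.2549 + 0.3483 + 0.1893 + 0.0838 + 0.0244 = 0.9007
TFR = 5 × 0.9007 = 4.5035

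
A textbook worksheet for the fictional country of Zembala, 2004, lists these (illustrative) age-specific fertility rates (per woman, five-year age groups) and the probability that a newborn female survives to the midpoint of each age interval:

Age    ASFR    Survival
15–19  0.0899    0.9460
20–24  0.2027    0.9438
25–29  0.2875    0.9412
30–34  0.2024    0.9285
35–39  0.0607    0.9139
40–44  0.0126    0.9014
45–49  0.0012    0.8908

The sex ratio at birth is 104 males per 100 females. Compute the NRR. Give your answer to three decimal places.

Proportion female at birth = 100 / (100 + 104) = 0.49020.
Survival-weighted fertility by age (5·fₓ·Sₓ):
  15–19: 5 × 0.0899 × 0.9460 = 0.42523
  20–24: 5 × 0.2027 × 0.9438 = 0.95654
  25–29: 5 × 0.2875 × 0.9412 = 1.35298
  30–34: 5 × 0.2024 × 0.9285 = 0.93964
  35–39: 5 × 0.0607 × 0.9139 = 0.27737
  40–44: 5 × 0.0126 × 0.9014 = 0.05679
  45–49: 5 × 0.0012 × 0.8908 = 0.00534
Sum = 4.01389
NRR = 0.49020 × 4.01389 = 1.96761

1.968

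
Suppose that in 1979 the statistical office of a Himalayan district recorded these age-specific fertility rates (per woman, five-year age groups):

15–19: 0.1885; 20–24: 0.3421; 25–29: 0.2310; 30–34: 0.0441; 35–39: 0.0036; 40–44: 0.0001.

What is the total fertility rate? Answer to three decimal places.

Sum of ASFRs = 0.1885 + 0.3421 + 0.2310 + 0.0441 + 0.0036 + 0.0001 = 0.8094
TFR = 5 × 0.8094 = 4.047

4.047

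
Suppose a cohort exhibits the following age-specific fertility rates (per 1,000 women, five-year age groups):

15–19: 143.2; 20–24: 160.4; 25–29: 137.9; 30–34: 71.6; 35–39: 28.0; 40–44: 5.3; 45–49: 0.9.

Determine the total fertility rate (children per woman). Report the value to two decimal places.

2.74

Sum of ASFRs = 143.2 + 160.4 + 137.9 + 71.6 + 28.0 + 5.3 + 0.9 = 547.3
TFR = 5 × 547.3 / 1000 = 2.7365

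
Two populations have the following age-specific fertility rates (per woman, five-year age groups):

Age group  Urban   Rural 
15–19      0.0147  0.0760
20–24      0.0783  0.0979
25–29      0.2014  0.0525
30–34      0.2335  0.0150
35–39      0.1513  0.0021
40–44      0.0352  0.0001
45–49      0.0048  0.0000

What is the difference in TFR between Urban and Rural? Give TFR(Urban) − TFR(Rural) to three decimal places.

2.378

Urban:
  Sum of ASFRs = 0.0147 + 0.0783 + 0.2014 + 0.2335 + 0.1513 + 0.0352 + 0.0048 = 0.7192
  TFR = 5 × 0.7192 = 3.596
Rural:
  Sum of ASFRs = 0.0760 + 0.0979 + 0.0525 + 0.0150 + 0.0021 + 0.0001 + 0.0000 = 0.2436
  TFR = 5 × 0.2436 = 1.218
Difference = 3.596 − 1.218 = 2.378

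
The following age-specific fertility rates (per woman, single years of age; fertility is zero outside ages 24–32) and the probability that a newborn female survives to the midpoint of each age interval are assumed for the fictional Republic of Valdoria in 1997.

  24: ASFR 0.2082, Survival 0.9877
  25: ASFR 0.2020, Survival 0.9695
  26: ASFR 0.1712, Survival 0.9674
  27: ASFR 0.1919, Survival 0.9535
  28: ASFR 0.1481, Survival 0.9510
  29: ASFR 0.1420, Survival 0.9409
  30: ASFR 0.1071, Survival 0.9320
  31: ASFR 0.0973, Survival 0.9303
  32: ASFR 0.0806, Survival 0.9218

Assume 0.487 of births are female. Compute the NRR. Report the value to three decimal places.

0.628

Proportion female at birth = 0.487.
Weighting each age-specific rate by interval width and survival:
  24: 1 × 0.2082 × 0.9877 = 0.20564
  25: 1 × 0.2020 × 0.9695 = 0.19584
  26: 1 × 0.1712 × 0.9674 = 0.16562
  27: 1 × 0.1919 × 0.9535 = 0.18298
  28: 1 × 0.1481 × 0.9510 = 0.14084
  29: 1 × 0.1420 × 0.9409 = 0.13361
  30: 1 × 0.1071 × 0.9320 = 0.09982
  31: 1 × 0.0973 × 0.9303 = 0.09052
  32: 1 × 0.0806 × 0.9218 = 0.07430
Sum = 1.28917
NRR = 0.487 × 1.28917 = 0.62783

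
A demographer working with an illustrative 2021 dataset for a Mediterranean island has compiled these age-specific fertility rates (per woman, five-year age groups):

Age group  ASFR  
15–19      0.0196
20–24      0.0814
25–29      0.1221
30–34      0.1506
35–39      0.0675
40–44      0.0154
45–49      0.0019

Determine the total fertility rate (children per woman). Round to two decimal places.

2.29

Sum of ASFRs = 0.0196 + 0.0814 + 0.1221 + 0.1506 + 0.0675 + 0.0154 + 0.0019 = 0.4585
TFR = 5 × 0.4585 = 2.2925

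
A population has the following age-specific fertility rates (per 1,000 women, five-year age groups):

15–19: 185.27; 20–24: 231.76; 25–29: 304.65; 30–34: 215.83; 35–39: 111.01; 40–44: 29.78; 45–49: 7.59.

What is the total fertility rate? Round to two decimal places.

5.43

Sum of ASFRs = 185.27 + 231.76 + 304.65 + 215.83 + 111.01 + 29.78 + 7.59 = 1085.89
TFR = 5 × 1085.89 / 1000 = 5.42945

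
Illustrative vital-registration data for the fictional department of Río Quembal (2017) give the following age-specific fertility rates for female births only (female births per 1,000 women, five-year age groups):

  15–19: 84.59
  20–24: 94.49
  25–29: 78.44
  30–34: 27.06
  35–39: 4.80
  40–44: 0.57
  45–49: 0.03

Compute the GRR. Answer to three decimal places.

Sum of female ASFRs = 84.59 + 94.49 + 78.44 + 27.06 + 4.80 + 0.57 + 0.03 = 289.98
GRR = 5 × 289.98 / 1000 = 1.4499

1.450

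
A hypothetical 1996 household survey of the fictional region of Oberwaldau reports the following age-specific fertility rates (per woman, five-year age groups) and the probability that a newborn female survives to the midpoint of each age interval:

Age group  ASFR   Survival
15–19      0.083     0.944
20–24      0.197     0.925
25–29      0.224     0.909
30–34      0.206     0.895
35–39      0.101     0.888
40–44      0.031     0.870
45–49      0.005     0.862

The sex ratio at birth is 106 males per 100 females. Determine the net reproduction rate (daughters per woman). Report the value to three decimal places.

Proportion female at birth = 100 / (100 + 106) = 0.48544.
Survival-weighted fertility by age (5·fₓ·Sₓ):
  15–19: 5 × 0.083 × 0.944 = 0.39176
  20–24: 5 × 0.197 × 0.925 = 0.91113
  25–29: 5 × 0.224 × 0.909 = 1.01808
  30–34: 5 × 0.206 × 0.895 = 0.92185
  35–39: 5 × 0.101 × 0.888 = 0.44844
  40–44: 5 × 0.031 × 0.870 = 0.13485
  45–49: 5 × 0.005 × 0.862 = 0.02155
Sum = 3.84766
NRR = 0.48544 × 3.84766 = 1.86781

1.868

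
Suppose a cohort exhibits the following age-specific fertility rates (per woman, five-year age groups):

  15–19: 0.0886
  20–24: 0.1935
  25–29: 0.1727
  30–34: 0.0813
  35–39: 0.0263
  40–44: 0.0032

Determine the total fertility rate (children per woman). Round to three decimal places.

2.828

Sum of ASFRs = 0.0886 + 0.1935 + 0.1727 + 0.0813 + 0.0263 + 0.0032 = 0.5656
TFR = 5 × 0.5656 = 2.828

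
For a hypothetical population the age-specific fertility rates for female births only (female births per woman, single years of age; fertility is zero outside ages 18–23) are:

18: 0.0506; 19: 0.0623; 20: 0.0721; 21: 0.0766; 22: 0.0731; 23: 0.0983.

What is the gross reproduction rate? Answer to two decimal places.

0.43

Sum of female ASFRs = 0.0506 + 0.0623 + 0.0721 + 0.0766 + 0.0731 + 0.0983 = 0.4330
GRR = 0.433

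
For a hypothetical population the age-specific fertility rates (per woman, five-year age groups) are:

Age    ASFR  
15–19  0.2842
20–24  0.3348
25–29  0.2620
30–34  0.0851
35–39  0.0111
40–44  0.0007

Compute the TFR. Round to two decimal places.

Sum of ASFRs = 0.2842 + 0.3348 + 0.2620 + 0.0851 + 0.0111 + 0.0007 = 0.9779
TFR = 5 × 0.9779 = 4.8895

4.89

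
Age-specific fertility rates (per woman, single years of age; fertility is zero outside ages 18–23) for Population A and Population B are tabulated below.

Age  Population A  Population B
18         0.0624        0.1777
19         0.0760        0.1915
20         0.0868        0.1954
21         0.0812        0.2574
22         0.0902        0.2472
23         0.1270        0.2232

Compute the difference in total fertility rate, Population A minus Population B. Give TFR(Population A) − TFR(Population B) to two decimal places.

Population A:
  Sum of ASFRs = 0.0624 + 0.0760 + 0.0868 + 0.0812 + 0.0902 + 0.1270 = 0.5236
  TFR = 0.5236
Population B:
  Sum of ASFRs = 0.1777 + 0.1915 + 0.1954 + 0.2574 + 0.2472 + 0.2232 = 1.2924
  TFR = 1.2924
Difference = 0.5236 − 1.2924 = -0.7688

-0.77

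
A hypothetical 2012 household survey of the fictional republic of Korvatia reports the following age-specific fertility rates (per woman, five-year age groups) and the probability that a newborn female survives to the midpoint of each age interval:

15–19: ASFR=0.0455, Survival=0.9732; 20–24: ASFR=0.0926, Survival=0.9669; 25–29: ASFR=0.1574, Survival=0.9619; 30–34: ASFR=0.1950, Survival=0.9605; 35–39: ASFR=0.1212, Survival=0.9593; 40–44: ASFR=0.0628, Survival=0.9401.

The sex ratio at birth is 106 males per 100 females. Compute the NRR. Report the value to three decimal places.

1.572

Proportion female at birth = 100 / (100 + 106) = 0.48544.
Survival-weighted fertility by age (5·fₓ·Sₓ):
  15–19: 5 × 0.0455 × 0.9732 = 0.22140
  20–24: 5 × 0.0926 × 0.9669 = 0.44767
  25–29: 5 × 0.1574 × 0.9619 = 0.75702
  30–34: 5 × 0.1950 × 0.9605 = 0.93649
  35–39: 5 × 0.1212 × 0.9593 = 0.58134
  40–44: 5 × 0.0628 × 0.9401 = 0.29519
Sum = 3.23911
NRR = 0.48544 × 3.23911 = 1.57239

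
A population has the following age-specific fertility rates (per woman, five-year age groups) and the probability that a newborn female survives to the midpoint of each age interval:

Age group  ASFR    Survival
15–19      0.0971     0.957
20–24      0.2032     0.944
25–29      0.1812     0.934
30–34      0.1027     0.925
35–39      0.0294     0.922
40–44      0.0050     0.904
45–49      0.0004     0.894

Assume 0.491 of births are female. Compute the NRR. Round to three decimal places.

Proportion female at birth = 0.491.
Weighting each age-specific rate by interval width and survival:
  15–19: 5 × 0.0971 × 0.957 = 0.46462
  20–24: 5 × 0.2032 × 0.944 = 0.95910
  25–29: 5 × 0.1812 × 0.934 = 0.84620
  30–34: 5 × 0.1027 × 0.925 = 0.47499
  35–39: 5 × 0.0294 × 0.922 = 0.13553
  40–44: 5 × 0.0050 × 0.904 = 0.02260
  45–49: 5 × 0.0004 × 0.894 = 0.00179
Sum = 2.90483
NRR = 0.491 × 2.90483 = 1.42627

1.426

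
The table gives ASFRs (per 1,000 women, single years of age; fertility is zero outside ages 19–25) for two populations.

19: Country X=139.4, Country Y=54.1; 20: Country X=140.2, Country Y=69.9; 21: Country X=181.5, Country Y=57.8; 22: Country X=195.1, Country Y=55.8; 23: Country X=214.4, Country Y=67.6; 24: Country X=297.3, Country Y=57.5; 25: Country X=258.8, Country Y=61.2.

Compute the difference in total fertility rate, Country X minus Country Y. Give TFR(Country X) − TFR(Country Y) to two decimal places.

Country X:
  Sum of ASFRs = 139.4 + 140.2 + 181.5 + 195.1 + 214.4 + 297.3 + 258.8 = 1426.7
  TFR = 1426.7 / 1000 = 1.4267
Country Y:
  Sum of ASFRs = 54.1 + 69.9 + 57.8 + 55.8 + 67.6 + 57.5 + 61.2 = 423.9
  TFR = 423.9 / 1000 = 0.4239
Difference = 1.4267 − 0.4239 = 1.0028

1.00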